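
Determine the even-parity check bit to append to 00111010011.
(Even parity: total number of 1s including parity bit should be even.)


Number of 1s in data: 6
Parity bit: 0

0


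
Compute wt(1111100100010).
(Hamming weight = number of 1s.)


Counting 1s in 1111100100010

7


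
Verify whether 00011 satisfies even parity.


Number of 1s: 2

Yes, parity is correct (2 ones)


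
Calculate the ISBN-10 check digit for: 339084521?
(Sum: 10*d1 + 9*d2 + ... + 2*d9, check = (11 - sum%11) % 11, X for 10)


Weighted sum: 225
225 mod 11 = 5

Check digit: 6


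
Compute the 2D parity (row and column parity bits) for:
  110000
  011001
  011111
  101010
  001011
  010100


Row parities: 011110
Column parities: 000011

Row P: 011110, Col P: 000011, Corner: 0


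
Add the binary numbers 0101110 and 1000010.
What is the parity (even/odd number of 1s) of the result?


0101110 = 46
1000010 = 66
Sum = 112 = 1110000
1s count = 3

odd parity (3 ones in 1110000)


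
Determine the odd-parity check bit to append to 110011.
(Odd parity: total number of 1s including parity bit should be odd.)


Number of 1s in data: 4
Parity bit: 1

1


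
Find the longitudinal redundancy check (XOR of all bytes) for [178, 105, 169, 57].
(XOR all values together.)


XOR chain: 178 ^ 105 ^ 169 ^ 57 = 75

75


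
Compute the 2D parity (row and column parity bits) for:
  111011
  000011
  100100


Row parities: 100
Column parities: 011100

Row P: 100, Col P: 011100, Corner: 1


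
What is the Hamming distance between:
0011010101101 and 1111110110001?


XOR: 1100100011100
Count of 1s: 6

6


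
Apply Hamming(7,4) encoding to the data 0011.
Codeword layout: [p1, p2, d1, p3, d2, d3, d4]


Parity bits: p1=1, p2=0, p3=0

1000011


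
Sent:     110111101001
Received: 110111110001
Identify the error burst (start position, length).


XOR: 000000011000

Burst at position 7, length 2


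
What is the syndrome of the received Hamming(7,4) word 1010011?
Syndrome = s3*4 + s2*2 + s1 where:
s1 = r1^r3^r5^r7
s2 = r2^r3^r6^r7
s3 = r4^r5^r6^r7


s1=1, s2=1, s3=0

Syndrome = 3 (error at position 3)


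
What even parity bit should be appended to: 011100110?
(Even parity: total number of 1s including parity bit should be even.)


Number of 1s in data: 5
Parity bit: 1

1


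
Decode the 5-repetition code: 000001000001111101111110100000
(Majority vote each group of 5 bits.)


Groups: 00000, 10000, 01111, 10111, 11101, 00000
Majority votes: 001110

001110


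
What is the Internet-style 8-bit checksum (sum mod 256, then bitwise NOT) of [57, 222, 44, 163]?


Sum = 486 mod 256 = 230
Complement = 25

25


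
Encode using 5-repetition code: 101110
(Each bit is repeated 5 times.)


Each bit -> 5 copies

111110000011111111111111100000


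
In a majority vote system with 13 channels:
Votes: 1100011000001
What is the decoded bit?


Ones: 5 out of 13
Threshold: 7

0 (5/13 voted 1)


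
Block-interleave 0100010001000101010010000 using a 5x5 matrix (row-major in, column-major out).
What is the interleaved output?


Matrix:
  01000
  10001
  00010
  10100
  10000
Read columns: 0101110000000100010001000

0101110000000100010001000


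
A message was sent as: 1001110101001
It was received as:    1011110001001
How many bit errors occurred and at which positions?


XOR: 0010000100000

2 error(s) at position(s): 2, 7


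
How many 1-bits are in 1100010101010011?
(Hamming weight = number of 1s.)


Counting 1s in 1100010101010011

8


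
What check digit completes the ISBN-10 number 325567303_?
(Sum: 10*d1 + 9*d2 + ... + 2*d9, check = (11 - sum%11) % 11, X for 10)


Weighted sum: 212
212 mod 11 = 3

Check digit: 8


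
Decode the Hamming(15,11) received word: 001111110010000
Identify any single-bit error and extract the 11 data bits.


Syndrome = 0: no error detected

Data: 11110010000 (no errors)


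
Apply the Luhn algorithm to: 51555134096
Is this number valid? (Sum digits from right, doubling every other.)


Luhn sum = 46
46 mod 10 = 6

Invalid (Luhn sum mod 10 = 6)


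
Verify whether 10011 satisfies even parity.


Number of 1s: 3

No, parity error (3 ones)


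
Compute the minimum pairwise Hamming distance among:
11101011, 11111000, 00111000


Comparing all pairs, minimum distance: 2
Can detect 1 errors, correct 0 errors

2


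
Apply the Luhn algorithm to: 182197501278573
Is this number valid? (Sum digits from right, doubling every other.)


Luhn sum = 63
63 mod 10 = 3

Invalid (Luhn sum mod 10 = 3)


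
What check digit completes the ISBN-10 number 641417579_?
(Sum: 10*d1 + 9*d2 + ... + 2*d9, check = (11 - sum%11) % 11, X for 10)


Weighted sum: 232
232 mod 11 = 1

Check digit: X


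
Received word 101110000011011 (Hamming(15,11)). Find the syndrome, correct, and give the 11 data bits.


Syndrome = 5: error at position 5

Data: 10000011011 (corrected bit 5)


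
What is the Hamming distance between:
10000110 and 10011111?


XOR: 00011001
Count of 1s: 3

3


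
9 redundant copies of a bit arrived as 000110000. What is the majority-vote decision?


Ones: 2 out of 9
Threshold: 5

0 (2/9 voted 1)


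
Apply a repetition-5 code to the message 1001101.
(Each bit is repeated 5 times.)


Each bit -> 5 copies

11111000000000011111111110000011111


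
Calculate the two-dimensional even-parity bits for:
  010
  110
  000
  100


Row parities: 1001
Column parities: 000

Row P: 1001, Col P: 000, Corner: 0


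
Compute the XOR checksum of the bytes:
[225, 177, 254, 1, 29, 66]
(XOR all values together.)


XOR chain: 225 ^ 177 ^ 254 ^ 1 ^ 29 ^ 66 = 240

240


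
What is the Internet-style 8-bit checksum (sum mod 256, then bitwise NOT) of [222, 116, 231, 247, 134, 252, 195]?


Sum = 1397 mod 256 = 117
Complement = 138

138


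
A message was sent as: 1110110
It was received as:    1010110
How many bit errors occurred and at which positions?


XOR: 0100000

1 error(s) at position(s): 1


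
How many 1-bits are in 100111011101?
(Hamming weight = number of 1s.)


Counting 1s in 100111011101

8


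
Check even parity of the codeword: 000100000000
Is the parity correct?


Number of 1s: 1

No, parity error (1 ones)


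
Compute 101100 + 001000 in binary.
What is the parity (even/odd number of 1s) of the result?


101100 = 44
001000 = 8
Sum = 52 = 110100
1s count = 3

odd parity (3 ones in 110100)


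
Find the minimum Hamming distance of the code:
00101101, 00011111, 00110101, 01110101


Comparing all pairs, minimum distance: 1
Can detect 0 errors, correct 0 errors

1


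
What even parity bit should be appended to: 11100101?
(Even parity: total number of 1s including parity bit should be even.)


Number of 1s in data: 5
Parity bit: 1

1


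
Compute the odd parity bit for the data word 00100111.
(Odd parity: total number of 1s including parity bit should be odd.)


Number of 1s in data: 4
Parity bit: 1

1


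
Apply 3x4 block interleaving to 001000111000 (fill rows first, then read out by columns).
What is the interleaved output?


Matrix:
  0010
  0011
  1000
Read columns: 001000110010

001000110010


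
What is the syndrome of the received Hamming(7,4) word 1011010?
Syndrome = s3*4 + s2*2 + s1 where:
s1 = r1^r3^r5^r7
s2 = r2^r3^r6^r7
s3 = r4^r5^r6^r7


s1=0, s2=0, s3=0

Syndrome = 0 (no error)


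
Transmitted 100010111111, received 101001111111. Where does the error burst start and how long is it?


XOR: 001011000000

Burst at position 2, length 4


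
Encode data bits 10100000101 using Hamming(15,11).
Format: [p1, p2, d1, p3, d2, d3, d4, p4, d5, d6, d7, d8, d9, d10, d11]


Parity bits: p1=1, p2=1, p3=1, p4=0

111101000000101


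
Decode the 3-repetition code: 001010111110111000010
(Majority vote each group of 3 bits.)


Groups: 001, 010, 111, 110, 111, 000, 010
Majority votes: 0011100

0011100


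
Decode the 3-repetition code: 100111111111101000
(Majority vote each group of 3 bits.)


Groups: 100, 111, 111, 111, 101, 000
Majority votes: 011110

011110


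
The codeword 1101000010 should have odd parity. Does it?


Number of 1s: 4

No, parity error (4 ones)


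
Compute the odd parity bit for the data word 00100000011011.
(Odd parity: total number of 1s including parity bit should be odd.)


Number of 1s in data: 5
Parity bit: 0

0


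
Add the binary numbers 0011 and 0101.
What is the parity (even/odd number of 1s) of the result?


0011 = 3
0101 = 5
Sum = 8 = 1000
1s count = 1

odd parity (1 ones in 1000)


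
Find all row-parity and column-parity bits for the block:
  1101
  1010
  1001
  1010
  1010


Row parities: 10000
Column parities: 1110

Row P: 10000, Col P: 1110, Corner: 1


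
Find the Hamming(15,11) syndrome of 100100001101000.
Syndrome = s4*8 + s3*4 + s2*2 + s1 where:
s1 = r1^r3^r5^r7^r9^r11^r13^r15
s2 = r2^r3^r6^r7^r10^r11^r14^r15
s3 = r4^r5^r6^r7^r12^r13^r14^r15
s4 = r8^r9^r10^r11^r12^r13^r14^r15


s1=0, s2=1, s3=0, s4=1

Syndrome = 10 (error at position 10)


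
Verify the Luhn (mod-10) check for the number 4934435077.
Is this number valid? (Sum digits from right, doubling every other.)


Luhn sum = 51
51 mod 10 = 1

Invalid (Luhn sum mod 10 = 1)


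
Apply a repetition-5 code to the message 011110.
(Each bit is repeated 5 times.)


Each bit -> 5 copies

000001111111111111111111100000


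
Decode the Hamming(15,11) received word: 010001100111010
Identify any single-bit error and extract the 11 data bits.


Syndrome = 0: no error detected

Data: 00110111010 (no errors)


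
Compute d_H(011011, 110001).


XOR: 101010
Count of 1s: 3

3


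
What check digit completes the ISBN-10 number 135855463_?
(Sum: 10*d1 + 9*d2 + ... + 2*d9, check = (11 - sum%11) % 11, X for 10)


Weighted sum: 228
228 mod 11 = 8

Check digit: 3


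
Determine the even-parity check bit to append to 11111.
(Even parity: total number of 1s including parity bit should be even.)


Number of 1s in data: 5
Parity bit: 1

1


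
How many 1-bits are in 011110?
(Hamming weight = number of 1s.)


Counting 1s in 011110

4


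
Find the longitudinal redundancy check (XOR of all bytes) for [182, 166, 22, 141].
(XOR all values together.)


XOR chain: 182 ^ 166 ^ 22 ^ 141 = 139

139


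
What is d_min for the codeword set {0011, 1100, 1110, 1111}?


Comparing all pairs, minimum distance: 1
Can detect 0 errors, correct 0 errors

1


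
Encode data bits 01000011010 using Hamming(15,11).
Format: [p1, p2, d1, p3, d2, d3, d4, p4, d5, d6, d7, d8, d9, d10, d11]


Parity bits: p1=0, p2=0, p3=1, p4=1

000110010011010


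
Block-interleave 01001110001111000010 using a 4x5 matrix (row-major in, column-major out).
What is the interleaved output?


Matrix:
  01001
  11000
  11110
  00010
Read columns: 01101110001000111000

01101110001000111000


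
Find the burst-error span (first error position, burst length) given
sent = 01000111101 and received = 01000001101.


XOR: 00000110000

Burst at position 5, length 2


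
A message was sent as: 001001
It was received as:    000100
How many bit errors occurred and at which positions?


XOR: 001101

3 error(s) at position(s): 2, 3, 5


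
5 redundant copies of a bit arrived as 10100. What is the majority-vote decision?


Ones: 2 out of 5
Threshold: 3

0 (2/5 voted 1)


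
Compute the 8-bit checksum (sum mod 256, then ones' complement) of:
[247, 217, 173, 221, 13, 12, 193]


Sum = 1076 mod 256 = 52
Complement = 203

203


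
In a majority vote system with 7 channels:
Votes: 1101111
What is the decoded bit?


Ones: 6 out of 7
Threshold: 4

1 (6/7 voted 1)


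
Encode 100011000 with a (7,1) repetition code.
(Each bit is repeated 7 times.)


Each bit -> 7 copies

111111100000000000000000000011111111111111000000000000000000000


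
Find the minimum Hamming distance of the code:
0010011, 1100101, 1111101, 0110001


Comparing all pairs, minimum distance: 2
Can detect 1 errors, correct 0 errors

2


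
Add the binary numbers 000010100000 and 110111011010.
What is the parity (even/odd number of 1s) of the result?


000010100000 = 160
110111011010 = 3546
Sum = 3706 = 111001111010
1s count = 8

even parity (8 ones in 111001111010)


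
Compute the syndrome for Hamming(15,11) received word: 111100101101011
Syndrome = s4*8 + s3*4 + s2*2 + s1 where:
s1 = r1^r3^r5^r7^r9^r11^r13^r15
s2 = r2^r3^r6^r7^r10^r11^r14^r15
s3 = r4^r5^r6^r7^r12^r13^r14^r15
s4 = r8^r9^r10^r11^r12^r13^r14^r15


s1=1, s2=0, s3=1, s4=1

Syndrome = 13 (error at position 13)


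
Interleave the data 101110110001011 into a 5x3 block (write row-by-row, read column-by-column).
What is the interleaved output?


Matrix:
  101
  110
  110
  001
  011
Read columns: 111000110110011

111000110110011


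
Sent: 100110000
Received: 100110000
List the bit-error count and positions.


XOR: 000000000

0 errors (received matches sent)


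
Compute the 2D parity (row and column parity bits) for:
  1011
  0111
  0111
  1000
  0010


Row parities: 11111
Column parities: 0001

Row P: 11111, Col P: 0001, Corner: 1


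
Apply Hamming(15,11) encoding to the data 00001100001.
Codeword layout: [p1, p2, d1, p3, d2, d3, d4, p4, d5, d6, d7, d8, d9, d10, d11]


Parity bits: p1=0, p2=0, p3=1, p4=1

000100011100001


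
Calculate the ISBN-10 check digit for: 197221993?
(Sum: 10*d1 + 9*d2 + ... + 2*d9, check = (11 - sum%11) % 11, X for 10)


Weighted sum: 247
247 mod 11 = 5

Check digit: 6


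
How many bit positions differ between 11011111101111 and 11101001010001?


XOR: 00110110111110
Count of 1s: 9

9


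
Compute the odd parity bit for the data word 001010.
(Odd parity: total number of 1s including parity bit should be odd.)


Number of 1s in data: 2
Parity bit: 1

1


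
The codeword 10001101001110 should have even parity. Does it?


Number of 1s: 7

No, parity error (7 ones)


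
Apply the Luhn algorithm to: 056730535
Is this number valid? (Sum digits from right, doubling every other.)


Luhn sum = 31
31 mod 10 = 1

Invalid (Luhn sum mod 10 = 1)


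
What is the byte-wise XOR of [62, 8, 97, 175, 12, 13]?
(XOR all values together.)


XOR chain: 62 ^ 8 ^ 97 ^ 175 ^ 12 ^ 13 = 249

249


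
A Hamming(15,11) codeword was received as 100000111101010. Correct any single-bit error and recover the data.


Syndrome = 15: error at position 15

Data: 00011101011 (corrected bit 15)


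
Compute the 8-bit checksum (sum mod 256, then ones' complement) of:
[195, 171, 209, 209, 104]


Sum = 888 mod 256 = 120
Complement = 135

135


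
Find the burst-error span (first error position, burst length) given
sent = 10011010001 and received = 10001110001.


XOR: 00010100000

Burst at position 3, length 3


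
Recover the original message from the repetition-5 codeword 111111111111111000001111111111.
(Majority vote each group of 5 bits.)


Groups: 11111, 11111, 11111, 00000, 11111, 11111
Majority votes: 111011

111011


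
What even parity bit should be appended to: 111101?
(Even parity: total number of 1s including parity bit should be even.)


Number of 1s in data: 5
Parity bit: 1

1


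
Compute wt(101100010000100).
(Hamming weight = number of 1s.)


Counting 1s in 101100010000100

5


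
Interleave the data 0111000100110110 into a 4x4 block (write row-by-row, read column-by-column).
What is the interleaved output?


Matrix:
  0111
  0001
  0011
  0110
Read columns: 0000100110111110

0000100110111110


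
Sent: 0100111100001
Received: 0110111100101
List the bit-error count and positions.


XOR: 0010000000100

2 error(s) at position(s): 2, 10


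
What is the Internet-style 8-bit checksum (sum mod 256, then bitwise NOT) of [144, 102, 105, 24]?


Sum = 375 mod 256 = 119
Complement = 136

136


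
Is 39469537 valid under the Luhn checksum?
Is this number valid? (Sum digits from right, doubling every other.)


Luhn sum = 56
56 mod 10 = 6

Invalid (Luhn sum mod 10 = 6)


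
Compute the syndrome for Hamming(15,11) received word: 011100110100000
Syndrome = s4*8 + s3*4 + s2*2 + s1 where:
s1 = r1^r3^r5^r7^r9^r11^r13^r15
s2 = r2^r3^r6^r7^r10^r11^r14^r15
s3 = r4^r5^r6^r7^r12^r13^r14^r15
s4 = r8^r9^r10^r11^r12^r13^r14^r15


s1=0, s2=0, s3=0, s4=0

Syndrome = 0 (no error)


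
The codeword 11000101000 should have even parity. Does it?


Number of 1s: 4

Yes, parity is correct (4 ones)


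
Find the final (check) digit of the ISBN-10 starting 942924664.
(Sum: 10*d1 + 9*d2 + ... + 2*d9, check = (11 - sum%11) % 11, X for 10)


Weighted sum: 287
287 mod 11 = 1

Check digit: X


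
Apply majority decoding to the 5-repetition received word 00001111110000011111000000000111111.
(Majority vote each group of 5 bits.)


Groups: 00001, 11111, 00000, 11111, 00000, 00001, 11111
Majority votes: 0101001

0101001


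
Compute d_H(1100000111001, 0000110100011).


XOR: 1100110011010
Count of 1s: 7

7


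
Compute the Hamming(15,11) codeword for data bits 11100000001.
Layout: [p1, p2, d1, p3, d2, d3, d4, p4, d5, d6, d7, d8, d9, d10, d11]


Parity bits: p1=1, p2=1, p3=1, p4=1

111111010000001


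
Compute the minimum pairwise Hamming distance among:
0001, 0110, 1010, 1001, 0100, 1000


Comparing all pairs, minimum distance: 1
Can detect 0 errors, correct 0 errors

1


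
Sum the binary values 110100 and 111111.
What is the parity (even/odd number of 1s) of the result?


110100 = 52
111111 = 63
Sum = 115 = 1110011
1s count = 5

odd parity (5 ones in 1110011)


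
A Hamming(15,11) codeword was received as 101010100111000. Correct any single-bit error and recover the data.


Syndrome = 13: error at position 13

Data: 11010111100 (corrected bit 13)


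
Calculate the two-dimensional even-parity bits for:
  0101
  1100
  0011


Row parities: 000
Column parities: 1010

Row P: 000, Col P: 1010, Corner: 0


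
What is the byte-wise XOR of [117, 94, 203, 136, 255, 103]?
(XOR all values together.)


XOR chain: 117 ^ 94 ^ 203 ^ 136 ^ 255 ^ 103 = 240

240


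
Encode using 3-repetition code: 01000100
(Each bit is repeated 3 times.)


Each bit -> 3 copies

000111000000000111000000


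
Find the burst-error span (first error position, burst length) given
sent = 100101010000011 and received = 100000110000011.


XOR: 000101100000000

Burst at position 3, length 4


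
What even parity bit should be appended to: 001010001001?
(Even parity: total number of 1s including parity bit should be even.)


Number of 1s in data: 4
Parity bit: 0

0


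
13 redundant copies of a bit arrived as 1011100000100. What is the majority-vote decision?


Ones: 5 out of 13
Threshold: 7

0 (5/13 voted 1)


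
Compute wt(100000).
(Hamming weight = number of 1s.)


Counting 1s in 100000

1


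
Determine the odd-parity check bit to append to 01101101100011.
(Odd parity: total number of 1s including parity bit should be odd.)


Number of 1s in data: 8
Parity bit: 1

1


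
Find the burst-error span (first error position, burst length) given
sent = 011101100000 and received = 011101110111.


XOR: 000000010111

Burst at position 7, length 5


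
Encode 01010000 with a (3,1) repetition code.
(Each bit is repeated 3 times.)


Each bit -> 3 copies

000111000111000000000000


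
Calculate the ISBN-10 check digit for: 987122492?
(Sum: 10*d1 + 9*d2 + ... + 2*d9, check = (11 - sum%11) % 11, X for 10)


Weighted sum: 294
294 mod 11 = 8

Check digit: 3


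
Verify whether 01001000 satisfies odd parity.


Number of 1s: 2

No, parity error (2 ones)


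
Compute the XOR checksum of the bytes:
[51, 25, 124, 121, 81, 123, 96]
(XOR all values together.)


XOR chain: 51 ^ 25 ^ 124 ^ 121 ^ 81 ^ 123 ^ 96 = 101

101


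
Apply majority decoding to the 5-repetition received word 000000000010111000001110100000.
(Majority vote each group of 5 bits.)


Groups: 00000, 00000, 10111, 00000, 11101, 00000
Majority votes: 001010

001010


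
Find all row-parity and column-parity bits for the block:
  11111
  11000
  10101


Row parities: 101
Column parities: 10010

Row P: 101, Col P: 10010, Corner: 0


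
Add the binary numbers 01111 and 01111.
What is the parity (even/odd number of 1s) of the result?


01111 = 15
01111 = 15
Sum = 30 = 11110
1s count = 4

even parity (4 ones in 11110)


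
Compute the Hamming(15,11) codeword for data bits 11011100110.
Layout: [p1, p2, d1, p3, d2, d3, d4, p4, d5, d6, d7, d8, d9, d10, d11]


Parity bits: p1=1, p2=0, p3=0, p4=0

101010101100110


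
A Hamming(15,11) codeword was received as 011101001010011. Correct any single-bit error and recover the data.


Syndrome = 0: no error detected

Data: 10101010011 (no errors)


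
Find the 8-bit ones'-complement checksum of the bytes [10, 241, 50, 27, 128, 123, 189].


Sum = 768 mod 256 = 0
Complement = 255

255


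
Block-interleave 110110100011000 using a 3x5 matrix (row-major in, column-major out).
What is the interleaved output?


Matrix:
  11011
  01000
  11000
Read columns: 101111000100100

101111000100100


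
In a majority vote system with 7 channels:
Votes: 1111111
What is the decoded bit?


Ones: 7 out of 7
Threshold: 4

1 (7/7 voted 1)


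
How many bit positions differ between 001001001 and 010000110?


XOR: 011001111
Count of 1s: 6

6


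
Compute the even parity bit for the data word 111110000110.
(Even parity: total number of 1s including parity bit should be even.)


Number of 1s in data: 7
Parity bit: 1

1


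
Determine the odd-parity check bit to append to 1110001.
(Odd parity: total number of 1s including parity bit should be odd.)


Number of 1s in data: 4
Parity bit: 1

1


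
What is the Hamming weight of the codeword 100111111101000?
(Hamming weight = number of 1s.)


Counting 1s in 100111111101000

9


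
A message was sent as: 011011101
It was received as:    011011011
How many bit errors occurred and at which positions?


XOR: 000000110

2 error(s) at position(s): 6, 7


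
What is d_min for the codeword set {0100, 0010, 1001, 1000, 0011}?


Comparing all pairs, minimum distance: 1
Can detect 0 errors, correct 0 errors

1


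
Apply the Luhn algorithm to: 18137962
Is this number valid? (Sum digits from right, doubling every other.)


Luhn sum = 34
34 mod 10 = 4

Invalid (Luhn sum mod 10 = 4)


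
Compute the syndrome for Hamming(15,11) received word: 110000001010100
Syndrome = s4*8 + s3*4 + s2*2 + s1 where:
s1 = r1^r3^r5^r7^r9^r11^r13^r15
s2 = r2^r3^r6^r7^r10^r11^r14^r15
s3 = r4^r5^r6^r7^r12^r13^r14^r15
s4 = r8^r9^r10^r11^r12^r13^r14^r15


s1=0, s2=0, s3=1, s4=1

Syndrome = 12 (error at position 12)


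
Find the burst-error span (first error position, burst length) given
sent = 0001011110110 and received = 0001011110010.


XOR: 0000000000100

Burst at position 10, length 1


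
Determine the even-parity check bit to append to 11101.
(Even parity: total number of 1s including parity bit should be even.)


Number of 1s in data: 4
Parity bit: 0

0


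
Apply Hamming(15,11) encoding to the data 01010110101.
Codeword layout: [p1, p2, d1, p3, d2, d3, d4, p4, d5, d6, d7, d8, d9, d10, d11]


Parity bits: p1=1, p2=0, p3=0, p4=0

100010100110101


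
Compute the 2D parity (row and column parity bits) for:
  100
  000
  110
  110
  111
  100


Row parities: 100011
Column parities: 111

Row P: 100011, Col P: 111, Corner: 1


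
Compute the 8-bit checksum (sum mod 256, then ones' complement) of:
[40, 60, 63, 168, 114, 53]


Sum = 498 mod 256 = 242
Complement = 13

13


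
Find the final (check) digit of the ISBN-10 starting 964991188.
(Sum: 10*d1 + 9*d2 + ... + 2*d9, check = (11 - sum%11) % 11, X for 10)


Weighted sum: 342
342 mod 11 = 1

Check digit: X


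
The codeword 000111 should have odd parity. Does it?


Number of 1s: 3

Yes, parity is correct (3 ones)


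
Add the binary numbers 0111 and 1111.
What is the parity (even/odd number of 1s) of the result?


0111 = 7
1111 = 15
Sum = 22 = 10110
1s count = 3

odd parity (3 ones in 10110)


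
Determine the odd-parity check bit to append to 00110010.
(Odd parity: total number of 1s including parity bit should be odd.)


Number of 1s in data: 3
Parity bit: 0

0


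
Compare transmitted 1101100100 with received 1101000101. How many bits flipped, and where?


XOR: 0000100001

2 error(s) at position(s): 4, 9


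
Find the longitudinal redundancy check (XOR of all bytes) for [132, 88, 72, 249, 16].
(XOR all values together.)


XOR chain: 132 ^ 88 ^ 72 ^ 249 ^ 16 = 125

125


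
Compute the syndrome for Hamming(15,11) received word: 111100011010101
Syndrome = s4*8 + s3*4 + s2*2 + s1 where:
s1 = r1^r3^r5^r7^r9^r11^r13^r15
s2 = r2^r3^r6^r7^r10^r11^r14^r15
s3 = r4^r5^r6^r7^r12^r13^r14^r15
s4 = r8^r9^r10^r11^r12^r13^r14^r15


s1=0, s2=0, s3=1, s4=1

Syndrome = 12 (error at position 12)


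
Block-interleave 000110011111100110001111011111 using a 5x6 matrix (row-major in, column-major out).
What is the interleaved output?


Matrix:
  000110
  011111
  100110
  001111
  011111
Read columns: 001000100101011111111111101011

001000100101011111111111101011


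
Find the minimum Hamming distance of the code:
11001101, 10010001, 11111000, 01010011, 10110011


Comparing all pairs, minimum distance: 2
Can detect 1 errors, correct 0 errors

2


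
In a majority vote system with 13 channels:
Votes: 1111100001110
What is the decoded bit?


Ones: 8 out of 13
Threshold: 7

1 (8/13 voted 1)


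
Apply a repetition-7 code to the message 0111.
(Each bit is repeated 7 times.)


Each bit -> 7 copies

0000000111111111111111111111


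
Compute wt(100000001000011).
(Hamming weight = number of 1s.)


Counting 1s in 100000001000011

4


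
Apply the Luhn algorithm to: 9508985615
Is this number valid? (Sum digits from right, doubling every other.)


Luhn sum = 53
53 mod 10 = 3

Invalid (Luhn sum mod 10 = 3)


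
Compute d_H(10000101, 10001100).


XOR: 00001001
Count of 1s: 2

2


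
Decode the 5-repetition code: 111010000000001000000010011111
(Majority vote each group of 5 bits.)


Groups: 11101, 00000, 00001, 00000, 00100, 11111
Majority votes: 100001

100001


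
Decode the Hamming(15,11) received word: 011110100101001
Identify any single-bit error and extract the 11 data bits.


Syndrome = 14: error at position 14

Data: 11010101011 (corrected bit 14)


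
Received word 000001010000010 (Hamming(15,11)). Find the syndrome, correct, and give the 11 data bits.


Syndrome = 0: no error detected

Data: 00100000010 (no errors)


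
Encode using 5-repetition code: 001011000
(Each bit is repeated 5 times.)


Each bit -> 5 copies

000000000011111000001111111111000000000000000


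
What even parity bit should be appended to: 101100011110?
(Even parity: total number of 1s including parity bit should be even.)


Number of 1s in data: 7
Parity bit: 1

1


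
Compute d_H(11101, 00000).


XOR: 11101
Count of 1s: 4

4


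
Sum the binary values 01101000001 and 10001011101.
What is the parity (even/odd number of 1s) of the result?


01101000001 = 833
10001011101 = 1117
Sum = 1950 = 11110011110
1s count = 8

even parity (8 ones in 11110011110)


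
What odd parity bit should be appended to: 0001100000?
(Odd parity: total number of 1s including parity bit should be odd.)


Number of 1s in data: 2
Parity bit: 1

1


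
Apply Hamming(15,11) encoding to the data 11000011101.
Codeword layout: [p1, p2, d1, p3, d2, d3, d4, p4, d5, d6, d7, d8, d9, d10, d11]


Parity bits: p1=1, p2=1, p3=0, p4=0

111010000011101


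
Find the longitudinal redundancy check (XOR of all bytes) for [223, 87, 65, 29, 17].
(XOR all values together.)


XOR chain: 223 ^ 87 ^ 65 ^ 29 ^ 17 = 197

197


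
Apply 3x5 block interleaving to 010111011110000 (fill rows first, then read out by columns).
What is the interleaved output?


Matrix:
  01011
  10111
  10000
Read columns: 011100010110110

011100010110110


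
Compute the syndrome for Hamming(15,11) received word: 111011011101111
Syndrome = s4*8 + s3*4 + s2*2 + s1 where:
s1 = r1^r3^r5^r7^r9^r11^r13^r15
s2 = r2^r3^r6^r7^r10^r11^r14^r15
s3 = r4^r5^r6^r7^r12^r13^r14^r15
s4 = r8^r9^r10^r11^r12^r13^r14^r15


s1=0, s2=0, s3=0, s4=1

Syndrome = 8 (error at position 8)


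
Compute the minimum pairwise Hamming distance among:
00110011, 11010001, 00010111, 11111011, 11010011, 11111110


Comparing all pairs, minimum distance: 1
Can detect 0 errors, correct 0 errors

1


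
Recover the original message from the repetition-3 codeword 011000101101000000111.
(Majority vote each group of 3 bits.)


Groups: 011, 000, 101, 101, 000, 000, 111
Majority votes: 1011001

1011001


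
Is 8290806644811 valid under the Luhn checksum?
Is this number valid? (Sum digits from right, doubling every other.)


Luhn sum = 61
61 mod 10 = 1

Invalid (Luhn sum mod 10 = 1)


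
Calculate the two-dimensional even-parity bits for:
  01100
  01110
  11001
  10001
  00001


Row parities: 01101
Column parities: 01011

Row P: 01101, Col P: 01011, Corner: 1


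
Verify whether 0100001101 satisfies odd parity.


Number of 1s: 4

No, parity error (4 ones)


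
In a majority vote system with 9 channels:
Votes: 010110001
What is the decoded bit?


Ones: 4 out of 9
Threshold: 5

0 (4/9 voted 1)


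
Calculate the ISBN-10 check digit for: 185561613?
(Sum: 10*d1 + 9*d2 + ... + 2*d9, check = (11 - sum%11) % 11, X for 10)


Weighted sum: 231
231 mod 11 = 0

Check digit: 0


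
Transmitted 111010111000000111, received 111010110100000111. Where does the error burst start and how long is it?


XOR: 000000001100000000

Burst at position 8, length 2


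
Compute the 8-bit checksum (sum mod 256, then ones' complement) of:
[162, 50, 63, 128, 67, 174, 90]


Sum = 734 mod 256 = 222
Complement = 33

33


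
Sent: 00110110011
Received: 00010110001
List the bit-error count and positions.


XOR: 00100000010

2 error(s) at position(s): 2, 9


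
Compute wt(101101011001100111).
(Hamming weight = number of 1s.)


Counting 1s in 101101011001100111

11


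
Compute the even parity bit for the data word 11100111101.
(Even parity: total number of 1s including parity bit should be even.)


Number of 1s in data: 8
Parity bit: 0

0


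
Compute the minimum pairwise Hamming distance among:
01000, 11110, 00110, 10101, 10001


Comparing all pairs, minimum distance: 1
Can detect 0 errors, correct 0 errors

1


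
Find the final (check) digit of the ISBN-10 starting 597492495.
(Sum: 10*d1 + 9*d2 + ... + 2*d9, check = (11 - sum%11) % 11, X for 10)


Weighted sum: 332
332 mod 11 = 2

Check digit: 9


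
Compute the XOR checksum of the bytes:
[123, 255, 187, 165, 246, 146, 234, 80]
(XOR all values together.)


XOR chain: 123 ^ 255 ^ 187 ^ 165 ^ 246 ^ 146 ^ 234 ^ 80 = 68

68


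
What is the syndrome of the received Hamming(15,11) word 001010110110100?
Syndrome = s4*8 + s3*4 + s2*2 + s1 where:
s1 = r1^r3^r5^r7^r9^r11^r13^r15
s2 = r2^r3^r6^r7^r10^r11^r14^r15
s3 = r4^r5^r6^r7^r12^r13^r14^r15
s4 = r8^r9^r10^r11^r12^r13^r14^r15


s1=1, s2=0, s3=1, s4=0

Syndrome = 5 (error at position 5)


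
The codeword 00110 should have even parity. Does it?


Number of 1s: 2

Yes, parity is correct (2 ones)


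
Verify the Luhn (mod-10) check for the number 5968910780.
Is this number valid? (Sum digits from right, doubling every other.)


Luhn sum = 45
45 mod 10 = 5

Invalid (Luhn sum mod 10 = 5)


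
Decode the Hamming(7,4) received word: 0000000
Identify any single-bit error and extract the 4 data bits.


Syndrome = 0: no error detected

Data: 0000 (no errors)


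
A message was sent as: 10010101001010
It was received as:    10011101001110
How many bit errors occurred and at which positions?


XOR: 00001000000100

2 error(s) at position(s): 4, 11


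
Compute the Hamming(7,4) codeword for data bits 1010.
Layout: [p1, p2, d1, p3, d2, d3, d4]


Parity bits: p1=1, p2=0, p3=1

1011010


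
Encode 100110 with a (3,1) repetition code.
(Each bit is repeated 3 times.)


Each bit -> 3 copies

111000000111111000


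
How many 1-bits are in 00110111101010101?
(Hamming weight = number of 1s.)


Counting 1s in 00110111101010101

10


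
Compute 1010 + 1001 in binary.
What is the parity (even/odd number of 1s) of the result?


1010 = 10
1001 = 9
Sum = 19 = 10011
1s count = 3

odd parity (3 ones in 10011)


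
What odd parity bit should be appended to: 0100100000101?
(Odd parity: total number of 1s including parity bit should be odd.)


Number of 1s in data: 4
Parity bit: 1

1


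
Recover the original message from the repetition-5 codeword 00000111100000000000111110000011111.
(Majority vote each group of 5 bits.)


Groups: 00000, 11110, 00000, 00000, 11111, 00000, 11111
Majority votes: 0100101

0100101


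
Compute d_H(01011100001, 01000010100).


XOR: 00011110101
Count of 1s: 6

6


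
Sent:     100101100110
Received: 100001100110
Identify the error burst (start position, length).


XOR: 000100000000

Burst at position 3, length 1


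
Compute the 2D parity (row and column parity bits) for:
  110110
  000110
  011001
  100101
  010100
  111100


Row parities: 001100
Column parities: 100100

Row P: 001100, Col P: 100100, Corner: 0


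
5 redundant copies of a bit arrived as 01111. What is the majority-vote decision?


Ones: 4 out of 5
Threshold: 3

1 (4/5 voted 1)


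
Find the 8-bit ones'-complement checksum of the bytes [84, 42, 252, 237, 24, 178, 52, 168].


Sum = 1037 mod 256 = 13
Complement = 242

242


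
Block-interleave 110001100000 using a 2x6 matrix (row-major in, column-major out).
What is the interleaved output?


Matrix:
  110001
  100000
Read columns: 111000000010

111000000010


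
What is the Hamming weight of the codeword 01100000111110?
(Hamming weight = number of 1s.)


Counting 1s in 01100000111110

7


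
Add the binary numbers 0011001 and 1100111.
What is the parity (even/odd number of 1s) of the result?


0011001 = 25
1100111 = 103
Sum = 128 = 10000000
1s count = 1

odd parity (1 ones in 10000000)


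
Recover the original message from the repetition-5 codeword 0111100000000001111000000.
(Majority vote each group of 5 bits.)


Groups: 01111, 00000, 00000, 11110, 00000
Majority votes: 10010

10010


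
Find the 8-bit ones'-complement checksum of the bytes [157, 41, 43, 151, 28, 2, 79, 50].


Sum = 551 mod 256 = 39
Complement = 216

216


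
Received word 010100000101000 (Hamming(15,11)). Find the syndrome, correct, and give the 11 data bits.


Syndrome = 0: no error detected

Data: 00000101000 (no errors)


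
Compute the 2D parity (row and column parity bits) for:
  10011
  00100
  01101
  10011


Row parities: 1111
Column parities: 01001

Row P: 1111, Col P: 01001, Corner: 0


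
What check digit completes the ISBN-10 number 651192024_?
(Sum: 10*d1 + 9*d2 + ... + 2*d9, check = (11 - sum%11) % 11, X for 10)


Weighted sum: 198
198 mod 11 = 0

Check digit: 0


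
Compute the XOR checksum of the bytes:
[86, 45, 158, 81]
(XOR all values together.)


XOR chain: 86 ^ 45 ^ 158 ^ 81 = 180

180


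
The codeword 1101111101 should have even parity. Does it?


Number of 1s: 8

Yes, parity is correct (8 ones)


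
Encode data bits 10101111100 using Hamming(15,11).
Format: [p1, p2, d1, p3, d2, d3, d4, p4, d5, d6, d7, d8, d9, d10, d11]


Parity bits: p1=0, p2=0, p3=1, p4=1

001101011111100


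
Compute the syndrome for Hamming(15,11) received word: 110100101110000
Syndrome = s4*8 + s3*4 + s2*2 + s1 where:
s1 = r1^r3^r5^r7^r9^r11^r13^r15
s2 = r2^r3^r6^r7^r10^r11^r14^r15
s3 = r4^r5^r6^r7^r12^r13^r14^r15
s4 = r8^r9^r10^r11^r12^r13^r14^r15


s1=0, s2=0, s3=0, s4=1

Syndrome = 8 (error at position 8)


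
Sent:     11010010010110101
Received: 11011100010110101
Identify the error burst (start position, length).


XOR: 00001110000000000

Burst at position 4, length 3


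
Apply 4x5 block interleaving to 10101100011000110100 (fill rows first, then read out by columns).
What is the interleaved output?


Matrix:
  10101
  10001
  10001
  10100
Read columns: 11110000100100001110

11110000100100001110


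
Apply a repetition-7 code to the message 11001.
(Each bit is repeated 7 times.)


Each bit -> 7 copies

11111111111111000000000000001111111


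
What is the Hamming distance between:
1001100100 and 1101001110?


XOR: 0100101010
Count of 1s: 4

4


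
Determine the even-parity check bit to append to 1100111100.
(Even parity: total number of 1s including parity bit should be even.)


Number of 1s in data: 6
Parity bit: 0

0


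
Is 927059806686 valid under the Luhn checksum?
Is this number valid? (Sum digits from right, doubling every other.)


Luhn sum = 55
55 mod 10 = 5

Invalid (Luhn sum mod 10 = 5)


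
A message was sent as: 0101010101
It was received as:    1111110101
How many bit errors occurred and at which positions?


XOR: 1010100000

3 error(s) at position(s): 0, 2, 4


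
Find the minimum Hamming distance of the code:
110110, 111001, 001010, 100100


Comparing all pairs, minimum distance: 2
Can detect 1 errors, correct 0 errors

2


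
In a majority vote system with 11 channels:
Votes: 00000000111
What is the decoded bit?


Ones: 3 out of 11
Threshold: 6

0 (3/11 voted 1)


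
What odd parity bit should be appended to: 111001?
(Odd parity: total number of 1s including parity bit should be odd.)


Number of 1s in data: 4
Parity bit: 1

1


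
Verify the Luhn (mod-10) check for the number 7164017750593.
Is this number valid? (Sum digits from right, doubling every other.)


Luhn sum = 59
59 mod 10 = 9

Invalid (Luhn sum mod 10 = 9)


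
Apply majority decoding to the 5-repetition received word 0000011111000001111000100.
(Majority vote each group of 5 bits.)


Groups: 00000, 11111, 00000, 11110, 00100
Majority votes: 01010

01010


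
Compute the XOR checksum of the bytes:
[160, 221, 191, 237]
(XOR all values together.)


XOR chain: 160 ^ 221 ^ 191 ^ 237 = 47

47


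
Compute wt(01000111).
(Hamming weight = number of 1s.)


Counting 1s in 01000111

4


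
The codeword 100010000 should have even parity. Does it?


Number of 1s: 2

Yes, parity is correct (2 ones)


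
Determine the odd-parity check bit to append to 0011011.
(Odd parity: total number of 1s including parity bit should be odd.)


Number of 1s in data: 4
Parity bit: 1

1


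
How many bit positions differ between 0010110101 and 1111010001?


XOR: 1101100100
Count of 1s: 5

5


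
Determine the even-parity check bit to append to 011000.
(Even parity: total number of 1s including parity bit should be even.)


Number of 1s in data: 2
Parity bit: 0

0


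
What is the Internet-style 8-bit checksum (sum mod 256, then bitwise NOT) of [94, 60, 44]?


Sum = 198 mod 256 = 198
Complement = 57

57


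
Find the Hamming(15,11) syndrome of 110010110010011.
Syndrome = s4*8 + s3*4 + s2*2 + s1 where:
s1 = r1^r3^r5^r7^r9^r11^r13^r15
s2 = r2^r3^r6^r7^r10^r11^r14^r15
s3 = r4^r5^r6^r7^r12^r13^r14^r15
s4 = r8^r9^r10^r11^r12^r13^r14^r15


s1=1, s2=1, s3=0, s4=0

Syndrome = 3 (error at position 3)


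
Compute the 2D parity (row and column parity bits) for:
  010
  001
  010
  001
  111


Row parities: 11111
Column parities: 111

Row P: 11111, Col P: 111, Corner: 1
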